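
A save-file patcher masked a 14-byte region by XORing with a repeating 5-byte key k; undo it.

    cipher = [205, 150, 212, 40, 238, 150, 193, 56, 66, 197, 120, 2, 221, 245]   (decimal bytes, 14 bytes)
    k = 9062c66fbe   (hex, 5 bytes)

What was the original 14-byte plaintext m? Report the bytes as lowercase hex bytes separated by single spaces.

5d f4 12 47 50 06 a3 fe 2d 7b e8 60 1b 9a

The 5-byte key repeats, so the effective keystream is 90 62 c6 6f be 90 62 c6 6f be 90 62 c6 6f.
byte 0: cd ⊕ 90 = 5d
byte 1: 96 ⊕ 62 = f4
byte 2: d4 ⊕ c6 = 12
byte 3: 28 ⊕ 6f = 47
byte 4: ee ⊕ be = 50
byte 5: 96 ⊕ 90 = 06
byte 6: c1 ⊕ 62 = a3
byte 7: 38 ⊕ c6 = fe
byte 8: 42 ⊕ 6f = 2d
byte 9: c5 ⊕ be = 7b
byte 10: 78 ⊕ 90 = e8
byte 11: 02 ⊕ 62 = 60
byte 12: dd ⊕ c6 = 1b
byte 13: f5 ⊕ 6f = 9a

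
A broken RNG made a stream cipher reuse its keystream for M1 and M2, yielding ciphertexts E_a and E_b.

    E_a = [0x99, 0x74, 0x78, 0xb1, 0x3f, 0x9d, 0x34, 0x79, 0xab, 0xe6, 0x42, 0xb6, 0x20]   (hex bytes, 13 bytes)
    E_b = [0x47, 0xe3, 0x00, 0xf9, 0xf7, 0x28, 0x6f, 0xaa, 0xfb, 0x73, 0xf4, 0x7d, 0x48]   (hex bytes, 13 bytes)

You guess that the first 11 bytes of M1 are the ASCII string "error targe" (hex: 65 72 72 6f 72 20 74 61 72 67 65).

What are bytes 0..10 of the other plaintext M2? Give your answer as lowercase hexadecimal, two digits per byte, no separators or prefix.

First, E_a ⊕ E_b = (M1 ⊕ K) ⊕ (M2 ⊕ K) = M1 ⊕ M2, so the key drops out. Then M2 = (M1 ⊕ M2) ⊕ M1 over the first 11 bytes.
byte 0: (99 ⊕ 47) ⊕ 65 = de ⊕ 65 = bb
byte 1: (74 ⊕ e3) ⊕ 72 = 97 ⊕ 72 = e5
byte 2: (78 ⊕ 00) ⊕ 72 = 78 ⊕ 72 = 0a
byte 3: (b1 ⊕ f9) ⊕ 6f = 48 ⊕ 6f = 27
byte 4: (3f ⊕ f7) ⊕ 72 = c8 ⊕ 72 = ba
byte 5: (9d ⊕ 28) ⊕ 20 = b5 ⊕ 20 = 95
byte 6: (34 ⊕ 6f) ⊕ 74 = 5b ⊕ 74 = 2f
byte 7: (79 ⊕ aa) ⊕ 61 = d3 ⊕ 61 = b2
byte 8: (ab ⊕ fb) ⊕ 72 = 50 ⊕ 72 = 22
byte 9: (e6 ⊕ 73) ⊕ 67 = 95 ⊕ 67 = f2
byte 10: (42 ⊕ f4) ⊕ 65 = b6 ⊕ 65 = d3

bbe50a27ba952fb222f2d3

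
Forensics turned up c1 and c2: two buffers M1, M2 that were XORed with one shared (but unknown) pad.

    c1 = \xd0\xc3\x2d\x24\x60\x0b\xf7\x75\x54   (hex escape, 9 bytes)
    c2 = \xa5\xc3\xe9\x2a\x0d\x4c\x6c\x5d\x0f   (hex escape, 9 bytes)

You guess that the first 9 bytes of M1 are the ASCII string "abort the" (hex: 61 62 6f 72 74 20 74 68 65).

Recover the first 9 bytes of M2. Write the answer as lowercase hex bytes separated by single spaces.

First, c1 ⊕ c2 = (M1 ⊕ K) ⊕ (M2 ⊕ K) = M1 ⊕ M2, so the key drops out. Then M2 = (M1 ⊕ M2) ⊕ M1 over the first 9 bytes.
byte 0: (d0 xor a5) xor 61 = 75 xor 61 = 14
byte 1: (c3 xor c3) xor 62 = 00 xor 62 = 62
byte 2: (2d xor e9) xor 6f = c4 xor 6f = ab
byte 3: (24 xor 2a) xor 72 = 0e xor 72 = 7c
byte 4: (60 xor 0d) xor 74 = 6d xor 74 = 19
byte 5: (0b xor 4c) xor 20 = 47 xor 20 = 67
byte 6: (f7 xor 6c) xor 74 = 9b xor 74 = ef
byte 7: (75 xor 5d) xor 68 = 28 xor 68 = 40
byte 8: (54 xor 0f) xor 65 = 5b xor 65 = 3e

14 62 ab 7c 19 67 ef 40 3e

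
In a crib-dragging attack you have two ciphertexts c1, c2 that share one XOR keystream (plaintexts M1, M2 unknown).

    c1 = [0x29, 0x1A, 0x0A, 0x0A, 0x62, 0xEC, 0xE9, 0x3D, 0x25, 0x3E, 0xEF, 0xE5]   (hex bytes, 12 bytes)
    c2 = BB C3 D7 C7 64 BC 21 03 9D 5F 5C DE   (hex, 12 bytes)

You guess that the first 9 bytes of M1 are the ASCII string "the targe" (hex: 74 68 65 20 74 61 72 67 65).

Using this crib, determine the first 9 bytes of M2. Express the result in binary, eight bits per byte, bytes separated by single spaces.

First, c1 ⊕ c2 = (M1 ⊕ K) ⊕ (M2 ⊕ K) = M1 ⊕ M2, so the key drops out. Then M2 = (M1 ⊕ M2) ⊕ M1 over the first 9 bytes.
byte 0: (29 xor bb) xor 74 = 92 xor 74 = e6
byte 1: (1a xor c3) xor 68 = d9 xor 68 = b1
byte 2: (0a xor d7) xor 65 = dd xor 65 = b8
byte 3: (0a xor c7) xor 20 = cd xor 20 = ed
byte 4: (62 xor 64) xor 74 = 06 xor 74 = 72
byte 5: (ec xor bc) xor 61 = 50 xor 61 = 31
byte 6: (e9 xor 21) xor 72 = c8 xor 72 = ba
byte 7: (3d xor 03) xor 67 = 3e xor 67 = 59
byte 8: (25 xor 9d) xor 65 = b8 xor 65 = dd

11100110 10110001 10111000 11101101 01110010 00110001 10111010 01011001 11011101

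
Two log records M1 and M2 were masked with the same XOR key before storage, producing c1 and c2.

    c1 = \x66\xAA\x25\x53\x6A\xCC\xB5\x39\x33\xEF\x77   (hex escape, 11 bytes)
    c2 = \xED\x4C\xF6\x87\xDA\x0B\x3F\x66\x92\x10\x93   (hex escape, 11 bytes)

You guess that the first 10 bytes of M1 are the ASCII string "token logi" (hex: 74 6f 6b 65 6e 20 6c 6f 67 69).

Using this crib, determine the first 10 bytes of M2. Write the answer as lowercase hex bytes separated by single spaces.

ff 89 b8 b1 de e7 e6 30 c6 96

First, c1 ⊕ c2 = (M1 ⊕ K) ⊕ (M2 ⊕ K) = M1 ⊕ M2, so the key drops out. Then M2 = (M1 ⊕ M2) ⊕ M1 over the first 10 bytes.
byte 0: (66 ^ ed) ^ 74 = 8b ^ 74 = ff
byte 1: (aa ^ 4c) ^ 6f = e6 ^ 6f = 89
byte 2: (25 ^ f6) ^ 6b = d3 ^ 6b = b8
byte 3: (53 ^ 87) ^ 65 = d4 ^ 65 = b1
byte 4: (6a ^ da) ^ 6e = b0 ^ 6e = de
byte 5: (cc ^ 0b) ^ 20 = c7 ^ 20 = e7
byte 6: (b5 ^ 3f) ^ 6c = 8a ^ 6c = e6
byte 7: (39 ^ 66) ^ 6f = 5f ^ 6f = 30
byte 8: (33 ^ 92) ^ 67 = a1 ^ 67 = c6
byte 9: (ef ^ 10) ^ 69 = ff ^ 69 = 96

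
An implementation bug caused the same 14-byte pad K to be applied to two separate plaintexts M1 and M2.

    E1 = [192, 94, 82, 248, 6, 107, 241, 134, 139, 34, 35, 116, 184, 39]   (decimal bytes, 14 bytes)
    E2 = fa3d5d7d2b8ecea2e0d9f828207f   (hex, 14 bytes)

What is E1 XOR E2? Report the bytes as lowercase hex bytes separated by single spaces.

E1 ⊕ E2 = (M1 ⊕ K) ⊕ (M2 ⊕ K) = M1 ⊕ M2 — the shared key cancels under XOR.
11000000 ⊕ 11111010 = 00111010
01011110 ⊕ 00111101 = 01100011
01010010 ⊕ 01011101 = 00001111
11111000 ⊕ 01111101 = 10000101
00000110 ⊕ 00101011 = 00101101
01101011 ⊕ 10001110 = 11100101
11110001 ⊕ 11001110 = 00111111
10000110 ⊕ 10100010 = 00100100
10001011 ⊕ 11100000 = 01101011
00100010 ⊕ 11011001 = 11111011
00100011 ⊕ 11111000 = 11011011
01110100 ⊕ 00101000 = 01011100
10111000 ⊕ 00100000 = 10011000
00100111 ⊕ 01111111 = 01011000

3a 63 0f 85 2d e5 3f 24 6b fb db 5c 98 58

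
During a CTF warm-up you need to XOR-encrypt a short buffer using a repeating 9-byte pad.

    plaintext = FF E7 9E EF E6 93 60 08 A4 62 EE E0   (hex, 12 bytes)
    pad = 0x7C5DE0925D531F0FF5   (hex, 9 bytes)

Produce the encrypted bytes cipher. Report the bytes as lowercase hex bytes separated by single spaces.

The 9-byte key repeats, so the effective keystream is 7c 5d e0 92 5d 53 1f 0f f5 7c 5d e0.
byte 0: 255 XOR 124 = 131
byte 1: 231 XOR  93 = 186
byte 2: 158 XOR 224 = 126
byte 3: 239 XOR 146 = 125
byte 4: 230 XOR  93 = 187
byte 5: 147 XOR  83 = 192
byte 6:  96 XOR  31 = 127
byte 7:   8 XOR  15 =   7
byte 8: 164 XOR 245 =  81
byte 9:  98 XOR 124 =  30
byte 10: 238 XOR  93 = 179
byte 11: 224 XOR 224 =   0

83 ba 7e 7d bb c0 7f 07 51 1e b3 00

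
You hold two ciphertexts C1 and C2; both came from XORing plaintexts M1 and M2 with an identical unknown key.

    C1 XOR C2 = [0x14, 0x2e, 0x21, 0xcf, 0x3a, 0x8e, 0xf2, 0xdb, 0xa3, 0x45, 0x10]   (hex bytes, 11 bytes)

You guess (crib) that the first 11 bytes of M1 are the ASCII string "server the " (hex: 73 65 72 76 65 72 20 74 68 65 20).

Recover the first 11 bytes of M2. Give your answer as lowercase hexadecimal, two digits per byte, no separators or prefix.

674b53b95ffcd2afcb2030

Since C1 ⊕ C2 = M1 ⊕ M2, XORing with the guessed M1 bytes yields the corresponding M2 bytes: M2 = (C1 ⊕ C2) ⊕ M1.
byte 0: 00010100 ^ 01110011 = 01100111
byte 1: 00101110 ^ 01100101 = 01001011
byte 2: 00100001 ^ 01110010 = 01010011
byte 3: 11001111 ^ 01110110 = 10111001
byte 4: 00111010 ^ 01100101 = 01011111
byte 5: 10001110 ^ 01110010 = 11111100
byte 6: 11110010 ^ 00100000 = 11010010
byte 7: 11011011 ^ 01110100 = 10101111
byte 8: 10100011 ^ 01101000 = 11001011
byte 9: 01000101 ^ 01100101 = 00100000
byte 10: 00010000 ^ 00100000 = 00110000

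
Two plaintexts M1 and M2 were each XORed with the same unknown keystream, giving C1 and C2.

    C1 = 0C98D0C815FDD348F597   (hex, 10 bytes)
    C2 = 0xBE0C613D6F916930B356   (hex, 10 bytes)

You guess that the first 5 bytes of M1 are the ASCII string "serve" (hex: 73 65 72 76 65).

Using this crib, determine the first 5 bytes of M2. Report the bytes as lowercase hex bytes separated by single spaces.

First, C1 ⊕ C2 = (M1 ⊕ K) ⊕ (M2 ⊕ K) = M1 ⊕ M2, so the key drops out. Then M2 = (M1 ⊕ M2) ⊕ M1 over the first 5 bytes.
byte 0: (0c ⊕ be) ⊕ 73 = b2 ⊕ 73 = c1
byte 1: (98 ⊕ 0c) ⊕ 65 = 94 ⊕ 65 = f1
byte 2: (d0 ⊕ 61) ⊕ 72 = b1 ⊕ 72 = c3
byte 3: (c8 ⊕ 3d) ⊕ 76 = f5 ⊕ 76 = 83
byte 4: (15 ⊕ 6f) ⊕ 65 = 7a ⊕ 65 = 1f

c1 f1 c3 83 1f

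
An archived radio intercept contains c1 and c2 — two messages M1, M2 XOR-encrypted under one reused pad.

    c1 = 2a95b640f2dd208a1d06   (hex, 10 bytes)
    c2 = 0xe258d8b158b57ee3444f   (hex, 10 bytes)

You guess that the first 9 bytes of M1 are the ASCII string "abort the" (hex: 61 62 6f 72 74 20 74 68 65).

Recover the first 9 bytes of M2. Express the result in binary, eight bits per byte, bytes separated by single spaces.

10101001 10101111 00000001 10000011 11011110 01001000 00101010 00000001 00111100

First, c1 ⊕ c2 = (M1 ⊕ K) ⊕ (M2 ⊕ K) = M1 ⊕ M2, so the key drops out. Then M2 = (M1 ⊕ M2) ⊕ M1 over the first 9 bytes.
byte 0: (2a ^ e2) ^ 61 = c8 ^ 61 = a9
byte 1: (95 ^ 58) ^ 62 = cd ^ 62 = af
byte 2: (b6 ^ d8) ^ 6f = 6e ^ 6f = 01
byte 3: (40 ^ b1) ^ 72 = f1 ^ 72 = 83
byte 4: (f2 ^ 58) ^ 74 = aa ^ 74 = de
byte 5: (dd ^ b5) ^ 20 = 68 ^ 20 = 48
byte 6: (20 ^ 7e) ^ 74 = 5e ^ 74 = 2a
byte 7: (8a ^ e3) ^ 68 = 69 ^ 68 = 01
byte 8: (1d ^ 44) ^ 65 = 59 ^ 65 = 3c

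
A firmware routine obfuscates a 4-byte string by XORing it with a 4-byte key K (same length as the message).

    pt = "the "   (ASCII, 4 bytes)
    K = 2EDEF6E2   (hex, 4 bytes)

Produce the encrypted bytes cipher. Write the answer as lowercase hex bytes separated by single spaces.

5a b6 93 c2

XOR is its own inverse, so applying the key byte-wise gives the result directly.
byte 0: 74 XOR 2e = 5a
byte 1: 68 XOR de = b6
byte 2: 65 XOR f6 = 93
byte 3: 20 XOR e2 = c2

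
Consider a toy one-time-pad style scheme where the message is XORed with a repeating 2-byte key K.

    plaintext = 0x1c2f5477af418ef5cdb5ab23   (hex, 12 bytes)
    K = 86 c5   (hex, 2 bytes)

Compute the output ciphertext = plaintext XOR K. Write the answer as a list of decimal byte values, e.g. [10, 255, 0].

The 2-byte key repeats, so the effective keystream is 86 c5 86 c5 86 c5 86 c5 86 c5 86 c5.
byte 0: 1c xor 86 = 9a
byte 1: 2f xor c5 = ea
byte 2: 54 xor 86 = d2
byte 3: 77 xor c5 = b2
byte 4: af xor 86 = 29
byte 5: 41 xor c5 = 84
byte 6: 8e xor 86 = 08
byte 7: f5 xor c5 = 30
byte 8: cd xor 86 = 4b
byte 9: b5 xor c5 = 70
byte 10: ab xor 86 = 2d
byte 11: 23 xor c5 = e6

[154, 234, 210, 178, 41, 132, 8, 48, 75, 112, 45, 230]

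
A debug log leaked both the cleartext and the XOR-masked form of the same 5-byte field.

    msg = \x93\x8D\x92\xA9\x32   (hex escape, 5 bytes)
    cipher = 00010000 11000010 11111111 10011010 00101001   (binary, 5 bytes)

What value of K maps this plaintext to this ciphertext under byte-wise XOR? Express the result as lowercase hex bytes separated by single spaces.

83 4f 6d 33 1b

Since cipher = msg ⊕ K, XORing both sides with msg gives K = msg ⊕ cipher.
93 ^ 10 = 83
8d ^ c2 = 4f
92 ^ ff = 6d
a9 ^ 9a = 33
32 ^ 29 = 1b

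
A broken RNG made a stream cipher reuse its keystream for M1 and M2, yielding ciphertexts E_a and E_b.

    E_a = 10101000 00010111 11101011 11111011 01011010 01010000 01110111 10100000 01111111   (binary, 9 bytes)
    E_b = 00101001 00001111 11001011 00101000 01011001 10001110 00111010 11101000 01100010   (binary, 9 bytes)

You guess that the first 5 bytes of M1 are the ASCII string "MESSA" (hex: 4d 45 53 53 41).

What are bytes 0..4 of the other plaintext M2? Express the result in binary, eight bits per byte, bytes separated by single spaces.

11001100 01011101 01110011 10000000 01000010

First, E_a ⊕ E_b = (M1 ⊕ K) ⊕ (M2 ⊕ K) = M1 ⊕ M2, so the key drops out. Then M2 = (M1 ⊕ M2) ⊕ M1 over the first 5 bytes.
byte 0: (a8 xor 29) xor 4d = 81 xor 4d = cc
byte 1: (17 xor 0f) xor 45 = 18 xor 45 = 5d
byte 2: (eb xor cb) xor 53 = 20 xor 53 = 73
byte 3: (fb xor 28) xor 53 = d3 xor 53 = 80
byte 4: (5a xor 59) xor 41 = 03 xor 41 = 42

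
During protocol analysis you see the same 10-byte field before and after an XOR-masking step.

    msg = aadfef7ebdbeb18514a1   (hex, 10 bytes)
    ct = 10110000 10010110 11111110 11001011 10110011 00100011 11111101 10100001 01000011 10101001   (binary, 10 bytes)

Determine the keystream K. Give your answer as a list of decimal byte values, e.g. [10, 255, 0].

[26, 73, 17, 181, 14, 157, 76, 36, 87, 8]

Since ct = msg ⊕ K, XORing both sides with msg gives K = msg ⊕ ct.
byte 0: 170 ^ 176 =  26
byte 1: 223 ^ 150 =  73
byte 2: 239 ^ 254 =  17
byte 3: 126 ^ 203 = 181
byte 4: 189 ^ 179 =  14
byte 5: 190 ^  35 = 157
byte 6: 177 ^ 253 =  76
byte 7: 133 ^ 161 =  36
byte 8:  20 ^  67 =  87
byte 9: 161 ^ 169 =   8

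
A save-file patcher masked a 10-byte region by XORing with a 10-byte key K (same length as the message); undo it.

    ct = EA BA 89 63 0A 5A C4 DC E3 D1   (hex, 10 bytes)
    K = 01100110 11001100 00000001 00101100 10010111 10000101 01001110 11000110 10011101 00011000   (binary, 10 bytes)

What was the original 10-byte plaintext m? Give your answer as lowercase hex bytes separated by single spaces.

8c 76 88 4f 9d df 8a 1a 7e c9

XOR is its own inverse, so applying the key byte-wise gives the result directly.
byte 0: ea ⊕ 66 = 8c
byte 1: ba ⊕ cc = 76
byte 2: 89 ⊕ 01 = 88
byte 3: 63 ⊕ 2c = 4f
byte 4: 0a ⊕ 97 = 9d
byte 5: 5a ⊕ 85 = df
byte 6: c4 ⊕ 4e = 8a
byte 7: dc ⊕ c6 = 1a
byte 8: e3 ⊕ 9d = 7e
byte 9: d1 ⊕ 18 = c9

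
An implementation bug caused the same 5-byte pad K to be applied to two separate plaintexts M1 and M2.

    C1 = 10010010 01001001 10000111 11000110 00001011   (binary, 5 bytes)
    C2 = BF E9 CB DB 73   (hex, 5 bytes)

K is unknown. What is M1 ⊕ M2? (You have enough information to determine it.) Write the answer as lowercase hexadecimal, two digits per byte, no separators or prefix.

2da04c1d78

C1 ⊕ C2 = (M1 ⊕ K) ⊕ (M2 ⊕ K) = M1 ⊕ M2 — the shared key cancels under XOR.
92 ⊕ bf = 2d
49 ⊕ e9 = a0
87 ⊕ cb = 4c
c6 ⊕ db = 1d
0b ⊕ 73 = 78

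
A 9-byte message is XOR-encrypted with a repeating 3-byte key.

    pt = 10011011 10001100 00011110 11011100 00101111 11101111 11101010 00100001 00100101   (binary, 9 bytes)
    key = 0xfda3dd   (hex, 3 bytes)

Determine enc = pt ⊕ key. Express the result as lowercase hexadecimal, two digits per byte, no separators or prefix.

662fc3218c321782f8

The 3-byte key repeats, so the effective keystream is fd a3 dd fd a3 dd fd a3 dd.
byte 0: 9b xor fd = 66
byte 1: 8c xor a3 = 2f
byte 2: 1e xor dd = c3
byte 3: dc xor fd = 21
byte 4: 2f xor a3 = 8c
byte 5: ef xor dd = 32
byte 6: ea xor fd = 17
byte 7: 21 xor a3 = 82
byte 8: 25 xor dd = f8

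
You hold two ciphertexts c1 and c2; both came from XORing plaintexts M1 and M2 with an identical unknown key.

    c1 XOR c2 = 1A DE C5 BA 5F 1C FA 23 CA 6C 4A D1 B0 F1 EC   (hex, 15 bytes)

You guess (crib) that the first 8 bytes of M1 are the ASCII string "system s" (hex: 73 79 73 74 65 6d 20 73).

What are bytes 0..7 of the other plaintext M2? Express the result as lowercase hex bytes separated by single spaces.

Since c1 ⊕ c2 = M1 ⊕ M2, XORing with the guessed M1 bytes yields the corresponding M2 bytes: M2 = (c1 ⊕ c2) ⊕ M1.
 26 XOR 115 = 105
222 XOR 121 = 167
197 XOR 115 = 182
186 XOR 116 = 206
 95 XOR 101 =  58
 28 XOR 109 = 113
250 XOR  32 = 218
 35 XOR 115 =  80

69 a7 b6 ce 3a 71 da 50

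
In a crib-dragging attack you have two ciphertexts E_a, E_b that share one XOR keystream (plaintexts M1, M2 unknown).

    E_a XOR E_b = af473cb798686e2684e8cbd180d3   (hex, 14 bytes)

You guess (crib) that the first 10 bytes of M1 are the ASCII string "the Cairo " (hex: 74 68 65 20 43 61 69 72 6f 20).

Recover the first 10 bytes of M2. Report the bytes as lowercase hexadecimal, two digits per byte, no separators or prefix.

db2f5997db090754ebc8

Since E_a ⊕ E_b = M1 ⊕ M2, XORing with the guessed M1 bytes yields the corresponding M2 bytes: M2 = (E_a ⊕ E_b) ⊕ M1.
af ⊕ 74 = db
47 ⊕ 68 = 2f
3c ⊕ 65 = 59
b7 ⊕ 20 = 97
98 ⊕ 43 = db
68 ⊕ 61 = 09
6e ⊕ 69 = 07
26 ⊕ 72 = 54
84 ⊕ 6f = eb
e8 ⊕ 20 = c8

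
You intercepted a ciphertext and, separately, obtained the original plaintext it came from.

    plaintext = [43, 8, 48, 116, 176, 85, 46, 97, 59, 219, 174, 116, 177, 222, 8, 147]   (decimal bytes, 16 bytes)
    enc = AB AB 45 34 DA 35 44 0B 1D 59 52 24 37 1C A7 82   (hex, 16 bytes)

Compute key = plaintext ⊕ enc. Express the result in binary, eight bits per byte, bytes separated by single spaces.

10000000 10100011 01110101 01000000 01101010 01100000 01101010 01101010 00100110 10000010 11111100 01010000 10000110 11000010 10101111 00010001

Since enc = plaintext ⊕ key, XORing both sides with plaintext gives key = plaintext ⊕ enc.
 43 XOR 171 = 128
  8 XOR 171 = 163
 48 XOR  69 = 117
116 XOR  52 =  64
176 XOR 218 = 106
 85 XOR  53 =  96
 46 XOR  68 = 106
 97 XOR  11 = 106
 59 XOR  29 =  38
219 XOR  89 = 130
174 XOR  82 = 252
116 XOR  36 =  80
177 XOR  55 = 134
222 XOR  28 = 194
  8 XOR 167 = 175
147 XOR 130 =  17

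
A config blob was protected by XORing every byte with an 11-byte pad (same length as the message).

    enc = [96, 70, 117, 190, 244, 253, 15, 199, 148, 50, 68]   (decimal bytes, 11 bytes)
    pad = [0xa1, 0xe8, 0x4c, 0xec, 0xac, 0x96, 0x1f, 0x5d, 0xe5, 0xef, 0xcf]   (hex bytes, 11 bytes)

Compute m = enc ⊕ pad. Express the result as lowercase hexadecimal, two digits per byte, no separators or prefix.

60 ^ a1 = c1
46 ^ e8 = ae
75 ^ 4c = 39
be ^ ec = 52
f4 ^ ac = 58
fd ^ 96 = 6b
0f ^ 1f = 10
c7 ^ 5d = 9a
94 ^ e5 = 71
32 ^ ef = dd
44 ^ cf = 8b

c1ae3952586b109a71dd8b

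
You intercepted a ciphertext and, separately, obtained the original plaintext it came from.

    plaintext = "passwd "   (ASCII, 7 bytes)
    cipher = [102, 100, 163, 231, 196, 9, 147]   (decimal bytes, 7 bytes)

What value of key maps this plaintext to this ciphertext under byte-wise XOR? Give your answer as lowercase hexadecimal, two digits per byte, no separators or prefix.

1605d094b36db3

Since cipher = plaintext ⊕ key, XORing both sides with plaintext gives key = plaintext ⊕ cipher.
70 ^ 66 = 16
61 ^ 64 = 05
73 ^ a3 = d0
73 ^ e7 = 94
77 ^ c4 = b3
64 ^ 09 = 6d
20 ^ 93 = b3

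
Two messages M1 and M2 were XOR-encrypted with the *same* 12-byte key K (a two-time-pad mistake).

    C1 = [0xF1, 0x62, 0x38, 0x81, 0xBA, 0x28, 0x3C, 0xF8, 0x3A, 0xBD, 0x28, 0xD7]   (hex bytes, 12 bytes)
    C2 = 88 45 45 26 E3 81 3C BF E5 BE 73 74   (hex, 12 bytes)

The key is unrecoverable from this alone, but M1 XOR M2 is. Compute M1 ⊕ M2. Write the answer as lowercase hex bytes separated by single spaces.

79 27 7d a7 59 a9 00 47 df 03 5b a3

C1 ⊕ C2 = (M1 ⊕ K) ⊕ (M2 ⊕ K) = M1 ⊕ M2 — the shared key cancels under XOR.
f1 ⊕ 88 = 79
62 ⊕ 45 = 27
38 ⊕ 45 = 7d
81 ⊕ 26 = a7
ba ⊕ e3 = 59
28 ⊕ 81 = a9
3c ⊕ 3c = 00
f8 ⊕ bf = 47
3a ⊕ e5 = df
bd ⊕ be = 03
28 ⊕ 73 = 5b
d7 ⊕ 74 = a3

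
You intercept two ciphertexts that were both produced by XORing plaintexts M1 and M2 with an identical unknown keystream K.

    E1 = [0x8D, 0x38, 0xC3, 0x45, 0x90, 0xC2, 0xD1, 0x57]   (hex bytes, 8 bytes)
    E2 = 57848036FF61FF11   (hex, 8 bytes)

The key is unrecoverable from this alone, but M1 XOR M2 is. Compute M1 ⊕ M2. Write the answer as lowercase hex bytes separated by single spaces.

E1 ⊕ E2 = (M1 ⊕ K) ⊕ (M2 ⊕ K) = M1 ⊕ M2 — the shared key cancels under XOR.
10001101 ^ 01010111 = 11011010
00111000 ^ 10000100 = 10111100
11000011 ^ 10000000 = 01000011
01000101 ^ 00110110 = 01110011
10010000 ^ 11111111 = 01101111
11000010 ^ 01100001 = 10100011
11010001 ^ 11111111 = 00101110
01010111 ^ 00010001 = 01000110

da bc 43 73 6f a3 2e 46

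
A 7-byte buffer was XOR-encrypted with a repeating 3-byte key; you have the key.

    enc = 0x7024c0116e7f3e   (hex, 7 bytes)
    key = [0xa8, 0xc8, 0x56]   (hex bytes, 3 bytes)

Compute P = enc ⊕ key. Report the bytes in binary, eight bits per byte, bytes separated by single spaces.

11011000 11101100 10010110 10111001 10100110 00101001 10010110

The 3-byte key repeats, so the effective keystream is a8 c8 56 a8 c8 56 a8.
byte 0: 01110000 xor 10101000 = 11011000
byte 1: 00100100 xor 11001000 = 11101100
byte 2: 11000000 xor 01010110 = 10010110
byte 3: 00010001 xor 10101000 = 10111001
byte 4: 01101110 xor 11001000 = 10100110
byte 5: 01111111 xor 01010110 = 00101001
byte 6: 00111110 xor 10101000 = 10010110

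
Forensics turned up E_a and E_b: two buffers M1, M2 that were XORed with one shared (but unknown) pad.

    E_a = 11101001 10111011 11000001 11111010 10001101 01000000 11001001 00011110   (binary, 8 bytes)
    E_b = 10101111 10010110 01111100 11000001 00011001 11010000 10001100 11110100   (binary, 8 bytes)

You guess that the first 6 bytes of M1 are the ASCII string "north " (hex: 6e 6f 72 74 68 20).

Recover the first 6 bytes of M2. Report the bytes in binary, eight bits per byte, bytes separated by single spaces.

First, E_a ⊕ E_b = (M1 ⊕ K) ⊕ (M2 ⊕ K) = M1 ⊕ M2, so the key drops out. Then M2 = (M1 ⊕ M2) ⊕ M1 over the first 6 bytes.
byte 0: (e9 ^ af) ^ 6e = 46 ^ 6e = 28
byte 1: (bb ^ 96) ^ 6f = 2d ^ 6f = 42
byte 2: (c1 ^ 7c) ^ 72 = bd ^ 72 = cf
byte 3: (fa ^ c1) ^ 74 = 3b ^ 74 = 4f
byte 4: (8d ^ 19) ^ 68 = 94 ^ 68 = fc
byte 5: (40 ^ d0) ^ 20 = 90 ^ 20 = b0

00101000 01000010 11001111 01001111 11111100 10110000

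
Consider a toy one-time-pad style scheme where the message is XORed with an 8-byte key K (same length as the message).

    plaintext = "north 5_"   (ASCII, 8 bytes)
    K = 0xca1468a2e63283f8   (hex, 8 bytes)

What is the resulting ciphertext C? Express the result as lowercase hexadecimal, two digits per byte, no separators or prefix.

110 ⊕ 202 = 164
111 ⊕  20 = 123
114 ⊕ 104 =  26
116 ⊕ 162 = 214
104 ⊕ 230 = 142
 32 ⊕  50 =  18
 53 ⊕ 131 = 182
 95 ⊕ 248 = 167

a47b1ad68e12b6a7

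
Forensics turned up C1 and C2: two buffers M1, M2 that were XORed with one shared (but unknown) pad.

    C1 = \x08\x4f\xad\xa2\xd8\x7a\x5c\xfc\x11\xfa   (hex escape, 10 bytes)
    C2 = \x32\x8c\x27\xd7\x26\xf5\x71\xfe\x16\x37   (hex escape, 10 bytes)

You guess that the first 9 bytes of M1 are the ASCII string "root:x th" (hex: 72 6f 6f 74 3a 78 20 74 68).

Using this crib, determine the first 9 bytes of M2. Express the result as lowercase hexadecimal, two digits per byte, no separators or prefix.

48ace501c4f70d766f

First, C1 ⊕ C2 = (M1 ⊕ K) ⊕ (M2 ⊕ K) = M1 ⊕ M2, so the key drops out. Then M2 = (M1 ⊕ M2) ⊕ M1 over the first 9 bytes.
byte 0: (08 ^ 32) ^ 72 = 3a ^ 72 = 48
byte 1: (4f ^ 8c) ^ 6f = c3 ^ 6f = ac
byte 2: (ad ^ 27) ^ 6f = 8a ^ 6f = e5
byte 3: (a2 ^ d7) ^ 74 = 75 ^ 74 = 01
byte 4: (d8 ^ 26) ^ 3a = fe ^ 3a = c4
byte 5: (7a ^ f5) ^ 78 = 8f ^ 78 = f7
byte 6: (5c ^ 71) ^ 20 = 2d ^ 20 = 0d
byte 7: (fc ^ fe) ^ 74 = 02 ^ 74 = 76
byte 8: (11 ^ 16) ^ 68 = 07 ^ 68 = 6f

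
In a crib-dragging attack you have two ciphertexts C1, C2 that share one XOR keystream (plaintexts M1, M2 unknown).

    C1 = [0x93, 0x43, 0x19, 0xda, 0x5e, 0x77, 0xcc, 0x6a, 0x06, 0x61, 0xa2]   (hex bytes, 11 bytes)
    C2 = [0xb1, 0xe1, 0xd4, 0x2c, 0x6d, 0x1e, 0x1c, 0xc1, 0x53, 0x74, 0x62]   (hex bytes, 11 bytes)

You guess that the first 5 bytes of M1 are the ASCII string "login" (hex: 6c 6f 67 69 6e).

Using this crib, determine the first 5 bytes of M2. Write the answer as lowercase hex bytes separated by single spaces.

4e cd aa 9f 5d

First, C1 ⊕ C2 = (M1 ⊕ K) ⊕ (M2 ⊕ K) = M1 ⊕ M2, so the key drops out. Then M2 = (M1 ⊕ M2) ⊕ M1 over the first 5 bytes.
byte 0: (93 ^ b1) ^ 6c = 22 ^ 6c = 4e
byte 1: (43 ^ e1) ^ 6f = a2 ^ 6f = cd
byte 2: (19 ^ d4) ^ 67 = cd ^ 67 = aa
byte 3: (da ^ 2c) ^ 69 = f6 ^ 69 = 9f
byte 4: (5e ^ 6d) ^ 6e = 33 ^ 6e = 5d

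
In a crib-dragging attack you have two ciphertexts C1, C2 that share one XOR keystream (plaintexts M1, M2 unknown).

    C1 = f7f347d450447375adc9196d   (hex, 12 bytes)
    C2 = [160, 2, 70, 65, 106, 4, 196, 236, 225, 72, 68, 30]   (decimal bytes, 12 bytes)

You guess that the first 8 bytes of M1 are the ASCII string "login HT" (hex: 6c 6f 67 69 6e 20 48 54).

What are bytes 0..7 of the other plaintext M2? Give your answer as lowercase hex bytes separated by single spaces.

3b 9e 66 fc 54 60 ff cd

First, C1 ⊕ C2 = (M1 ⊕ K) ⊕ (M2 ⊕ K) = M1 ⊕ M2, so the key drops out. Then M2 = (M1 ⊕ M2) ⊕ M1 over the first 8 bytes.
byte 0: (f7 xor a0) xor 6c = 57 xor 6c = 3b
byte 1: (f3 xor 02) xor 6f = f1 xor 6f = 9e
byte 2: (47 xor 46) xor 67 = 01 xor 67 = 66
byte 3: (d4 xor 41) xor 69 = 95 xor 69 = fc
byte 4: (50 xor 6a) xor 6e = 3a xor 6e = 54
byte 5: (44 xor 04) xor 20 = 40 xor 20 = 60
byte 6: (73 xor c4) xor 48 = b7 xor 48 = ff
byte 7: (75 xor ec) xor 54 = 99 xor 54 = cd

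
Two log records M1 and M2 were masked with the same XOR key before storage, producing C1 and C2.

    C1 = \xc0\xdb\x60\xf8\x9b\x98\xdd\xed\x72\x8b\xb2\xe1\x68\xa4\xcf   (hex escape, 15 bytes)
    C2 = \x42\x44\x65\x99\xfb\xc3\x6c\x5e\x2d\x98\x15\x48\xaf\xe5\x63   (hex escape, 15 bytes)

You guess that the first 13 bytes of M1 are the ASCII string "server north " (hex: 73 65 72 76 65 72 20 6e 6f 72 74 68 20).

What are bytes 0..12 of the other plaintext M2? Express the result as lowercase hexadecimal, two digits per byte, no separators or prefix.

f1fa7717052991dd3061d3c1e7

First, C1 ⊕ C2 = (M1 ⊕ K) ⊕ (M2 ⊕ K) = M1 ⊕ M2, so the key drops out. Then M2 = (M1 ⊕ M2) ⊕ M1 over the first 13 bytes.
byte 0: (c0 xor 42) xor 73 = 82 xor 73 = f1
byte 1: (db xor 44) xor 65 = 9f xor 65 = fa
byte 2: (60 xor 65) xor 72 = 05 xor 72 = 77
byte 3: (f8 xor 99) xor 76 = 61 xor 76 = 17
byte 4: (9b xor fb) xor 65 = 60 xor 65 = 05
byte 5: (98 xor c3) xor 72 = 5b xor 72 = 29
byte 6: (dd xor 6c) xor 20 = b1 xor 20 = 91
byte 7: (ed xor 5e) xor 6e = b3 xor 6e = dd
byte 8: (72 xor 2d) xor 6f = 5f xor 6f = 30
byte 9: (8b xor 98) xor 72 = 13 xor 72 = 61
byte 10: (b2 xor 15) xor 74 = a7 xor 74 = d3
byte 11: (e1 xor 48) xor 68 = a9 xor 68 = c1
byte 12: (68 xor af) xor 20 = c7 xor 20 = e7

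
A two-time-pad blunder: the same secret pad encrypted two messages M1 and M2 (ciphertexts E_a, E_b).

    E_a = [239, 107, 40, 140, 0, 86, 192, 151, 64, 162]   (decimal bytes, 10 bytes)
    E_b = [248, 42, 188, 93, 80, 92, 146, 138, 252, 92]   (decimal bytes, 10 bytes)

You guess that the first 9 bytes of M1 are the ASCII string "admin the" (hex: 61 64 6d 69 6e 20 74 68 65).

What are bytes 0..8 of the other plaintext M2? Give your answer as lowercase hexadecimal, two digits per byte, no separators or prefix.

First, E_a ⊕ E_b = (M1 ⊕ K) ⊕ (M2 ⊕ K) = M1 ⊕ M2, so the key drops out. Then M2 = (M1 ⊕ M2) ⊕ M1 over the first 9 bytes.
byte 0: (ef xor f8) xor 61 = 17 xor 61 = 76
byte 1: (6b xor 2a) xor 64 = 41 xor 64 = 25
byte 2: (28 xor bc) xor 6d = 94 xor 6d = f9
byte 3: (8c xor 5d) xor 69 = d1 xor 69 = b8
byte 4: (00 xor 50) xor 6e = 50 xor 6e = 3e
byte 5: (56 xor 5c) xor 20 = 0a xor 20 = 2a
byte 6: (c0 xor 92) xor 74 = 52 xor 74 = 26
byte 7: (97 xor 8a) xor 68 = 1d xor 68 = 75
byte 8: (40 xor fc) xor 65 = bc xor 65 = d9

7625f9b83e2a2675d9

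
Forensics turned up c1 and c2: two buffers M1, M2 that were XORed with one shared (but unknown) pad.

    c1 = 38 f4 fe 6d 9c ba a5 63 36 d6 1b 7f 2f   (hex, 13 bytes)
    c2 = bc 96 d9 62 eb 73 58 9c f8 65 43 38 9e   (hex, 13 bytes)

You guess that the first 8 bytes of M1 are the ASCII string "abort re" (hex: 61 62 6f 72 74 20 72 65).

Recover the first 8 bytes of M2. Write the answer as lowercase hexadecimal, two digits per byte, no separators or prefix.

First, c1 ⊕ c2 = (M1 ⊕ K) ⊕ (M2 ⊕ K) = M1 ⊕ M2, so the key drops out. Then M2 = (M1 ⊕ M2) ⊕ M1 over the first 8 bytes.
byte 0: (38 ^ bc) ^ 61 = 84 ^ 61 = e5
byte 1: (f4 ^ 96) ^ 62 = 62 ^ 62 = 00
byte 2: (fe ^ d9) ^ 6f = 27 ^ 6f = 48
byte 3: (6d ^ 62) ^ 72 = 0f ^ 72 = 7d
byte 4: (9c ^ eb) ^ 74 = 77 ^ 74 = 03
byte 5: (ba ^ 73) ^ 20 = c9 ^ 20 = e9
byte 6: (a5 ^ 58) ^ 72 = fd ^ 72 = 8f
byte 7: (63 ^ 9c) ^ 65 = ff ^ 65 = 9a

e500487d03e98f9a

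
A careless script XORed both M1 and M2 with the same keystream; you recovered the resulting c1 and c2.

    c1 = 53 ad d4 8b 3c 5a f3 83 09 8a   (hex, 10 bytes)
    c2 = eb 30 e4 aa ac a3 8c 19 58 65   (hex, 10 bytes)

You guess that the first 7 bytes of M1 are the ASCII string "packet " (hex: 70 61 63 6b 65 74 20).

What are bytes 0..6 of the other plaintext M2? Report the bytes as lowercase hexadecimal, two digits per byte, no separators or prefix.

c8fc534af58d5f

First, c1 ⊕ c2 = (M1 ⊕ K) ⊕ (M2 ⊕ K) = M1 ⊕ M2, so the key drops out. Then M2 = (M1 ⊕ M2) ⊕ M1 over the first 7 bytes.
byte 0: (53 ^ eb) ^ 70 = b8 ^ 70 = c8
byte 1: (ad ^ 30) ^ 61 = 9d ^ 61 = fc
byte 2: (d4 ^ e4) ^ 63 = 30 ^ 63 = 53
byte 3: (8b ^ aa) ^ 6b = 21 ^ 6b = 4a
byte 4: (3c ^ ac) ^ 65 = 90 ^ 65 = f5
byte 5: (5a ^ a3) ^ 74 = f9 ^ 74 = 8d
byte 6: (f3 ^ 8c) ^ 20 = 7f ^ 20 = 5f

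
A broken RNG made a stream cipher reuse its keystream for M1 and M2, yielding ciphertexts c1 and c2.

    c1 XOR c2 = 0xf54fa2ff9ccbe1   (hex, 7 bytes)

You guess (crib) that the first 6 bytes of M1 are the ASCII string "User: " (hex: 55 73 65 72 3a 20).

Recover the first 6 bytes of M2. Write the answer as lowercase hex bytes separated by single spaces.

a0 3c c7 8d a6 eb

Since c1 ⊕ c2 = M1 ⊕ M2, XORing with the guessed M1 bytes yields the corresponding M2 bytes: M2 = (c1 ⊕ c2) ⊕ M1.
f5 ^ 55 = a0
4f ^ 73 = 3c
a2 ^ 65 = c7
ff ^ 72 = 8d
9c ^ 3a = a6
cb ^ 20 = eb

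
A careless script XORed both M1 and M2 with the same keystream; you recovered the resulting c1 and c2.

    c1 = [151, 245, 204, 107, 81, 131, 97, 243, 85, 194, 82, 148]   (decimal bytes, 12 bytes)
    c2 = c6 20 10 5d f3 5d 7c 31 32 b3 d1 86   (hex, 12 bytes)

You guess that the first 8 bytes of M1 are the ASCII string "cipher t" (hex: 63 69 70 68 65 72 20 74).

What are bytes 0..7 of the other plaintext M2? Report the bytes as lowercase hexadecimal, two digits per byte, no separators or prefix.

First, c1 ⊕ c2 = (M1 ⊕ K) ⊕ (M2 ⊕ K) = M1 ⊕ M2, so the key drops out. Then M2 = (M1 ⊕ M2) ⊕ M1 over the first 8 bytes.
byte 0: (97 ^ c6) ^ 63 = 51 ^ 63 = 32
byte 1: (f5 ^ 20) ^ 69 = d5 ^ 69 = bc
byte 2: (cc ^ 10) ^ 70 = dc ^ 70 = ac
byte 3: (6b ^ 5d) ^ 68 = 36 ^ 68 = 5e
byte 4: (51 ^ f3) ^ 65 = a2 ^ 65 = c7
byte 5: (83 ^ 5d) ^ 72 = de ^ 72 = ac
byte 6: (61 ^ 7c) ^ 20 = 1d ^ 20 = 3d
byte 7: (f3 ^ 31) ^ 74 = c2 ^ 74 = b6

32bcac5ec7ac3db6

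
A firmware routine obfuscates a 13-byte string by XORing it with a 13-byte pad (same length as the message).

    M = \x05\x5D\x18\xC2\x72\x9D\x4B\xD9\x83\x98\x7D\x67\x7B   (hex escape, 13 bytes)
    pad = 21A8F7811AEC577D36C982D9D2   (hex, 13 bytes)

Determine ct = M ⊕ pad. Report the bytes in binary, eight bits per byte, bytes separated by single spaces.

XOR is its own inverse, so applying the key byte-wise gives the result directly.
  5 XOR  33 =  36
 93 XOR 168 = 245
 24 XOR 247 = 239
194 XOR 129 =  67
114 XOR  26 = 104
157 XOR 236 = 113
 75 XOR  87 =  28
217 XOR 125 = 164
131 XOR  54 = 181
152 XOR 201 =  81
125 XOR 130 = 255
103 XOR 217 = 190
123 XOR 210 = 169

00100100 11110101 11101111 01000011 01101000 01110001 00011100 10100100 10110101 01010001 11111111 10111110 10101001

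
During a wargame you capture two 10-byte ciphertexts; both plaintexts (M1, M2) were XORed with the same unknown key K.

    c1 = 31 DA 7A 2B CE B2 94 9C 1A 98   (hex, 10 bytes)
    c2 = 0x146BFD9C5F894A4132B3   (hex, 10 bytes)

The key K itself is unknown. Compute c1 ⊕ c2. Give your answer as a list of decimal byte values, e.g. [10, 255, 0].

c1 ⊕ c2 = (M1 ⊕ K) ⊕ (M2 ⊕ K) = M1 ⊕ M2 — the shared key cancels under XOR.
00110001 ^ 00010100 = 00100101
11011010 ^ 01101011 = 10110001
01111010 ^ 11111101 = 10000111
00101011 ^ 10011100 = 10110111
11001110 ^ 01011111 = 10010001
10110010 ^ 10001001 = 00111011
10010100 ^ 01001010 = 11011110
10011100 ^ 01000001 = 11011101
00011010 ^ 00110010 = 00101000
10011000 ^ 10110011 = 00101011

[37, 177, 135, 183, 145, 59, 222, 221, 40, 43]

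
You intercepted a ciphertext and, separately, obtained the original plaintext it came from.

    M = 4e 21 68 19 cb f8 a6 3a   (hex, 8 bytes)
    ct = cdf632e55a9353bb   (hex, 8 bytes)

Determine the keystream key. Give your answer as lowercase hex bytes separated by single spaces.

83 d7 5a fc 91 6b f5 81

Since ct = M ⊕ key, XORing both sides with M gives key = M ⊕ ct.
 78 ^ 205 = 131
 33 ^ 246 = 215
104 ^  50 =  90
 25 ^ 229 = 252
203 ^  90 = 145
248 ^ 147 = 107
166 ^  83 = 245
 58 ^ 187 = 129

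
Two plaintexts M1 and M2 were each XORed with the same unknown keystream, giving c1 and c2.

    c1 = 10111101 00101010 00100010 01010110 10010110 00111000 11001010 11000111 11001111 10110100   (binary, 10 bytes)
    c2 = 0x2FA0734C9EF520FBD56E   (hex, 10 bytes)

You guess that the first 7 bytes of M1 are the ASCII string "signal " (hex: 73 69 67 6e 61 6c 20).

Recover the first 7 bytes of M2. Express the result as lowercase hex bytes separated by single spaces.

e1 e3 36 74 69 a1 ca

First, c1 ⊕ c2 = (M1 ⊕ K) ⊕ (M2 ⊕ K) = M1 ⊕ M2, so the key drops out. Then M2 = (M1 ⊕ M2) ⊕ M1 over the first 7 bytes.
byte 0: (bd ⊕ 2f) ⊕ 73 = 92 ⊕ 73 = e1
byte 1: (2a ⊕ a0) ⊕ 69 = 8a ⊕ 69 = e3
byte 2: (22 ⊕ 73) ⊕ 67 = 51 ⊕ 67 = 36
byte 3: (56 ⊕ 4c) ⊕ 6e = 1a ⊕ 6e = 74
byte 4: (96 ⊕ 9e) ⊕ 61 = 08 ⊕ 61 = 69
byte 5: (38 ⊕ f5) ⊕ 6c = cd ⊕ 6c = a1
byte 6: (ca ⊕ 20) ⊕ 20 = ea ⊕ 20 = ca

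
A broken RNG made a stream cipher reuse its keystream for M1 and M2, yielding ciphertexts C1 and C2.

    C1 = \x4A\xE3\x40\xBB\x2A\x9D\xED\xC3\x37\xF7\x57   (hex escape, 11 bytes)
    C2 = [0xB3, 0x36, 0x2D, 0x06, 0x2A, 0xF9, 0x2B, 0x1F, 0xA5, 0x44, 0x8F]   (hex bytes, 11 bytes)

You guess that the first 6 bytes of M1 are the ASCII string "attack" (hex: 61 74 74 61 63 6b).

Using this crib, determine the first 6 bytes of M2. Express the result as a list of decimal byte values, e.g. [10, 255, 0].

First, C1 ⊕ C2 = (M1 ⊕ K) ⊕ (M2 ⊕ K) = M1 ⊕ M2, so the key drops out. Then M2 = (M1 ⊕ M2) ⊕ M1 over the first 6 bytes.
byte 0: (4a xor b3) xor 61 = f9 xor 61 = 98
byte 1: (e3 xor 36) xor 74 = d5 xor 74 = a1
byte 2: (40 xor 2d) xor 74 = 6d xor 74 = 19
byte 3: (bb xor 06) xor 61 = bd xor 61 = dc
byte 4: (2a xor 2a) xor 63 = 00 xor 63 = 63
byte 5: (9d xor f9) xor 6b = 64 xor 6b = 0f

[152, 161, 25, 220, 99, 15]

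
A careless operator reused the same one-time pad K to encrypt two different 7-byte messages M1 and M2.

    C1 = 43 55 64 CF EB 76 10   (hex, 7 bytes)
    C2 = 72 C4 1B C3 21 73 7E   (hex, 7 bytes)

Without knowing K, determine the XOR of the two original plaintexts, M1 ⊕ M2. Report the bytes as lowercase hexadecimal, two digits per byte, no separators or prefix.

C1 ⊕ C2 = (M1 ⊕ K) ⊕ (M2 ⊕ K) = M1 ⊕ M2 — the shared key cancels under XOR.
byte 0: 43 XOR 72 = 31
byte 1: 55 XOR c4 = 91
byte 2: 64 XOR 1b = 7f
byte 3: cf XOR c3 = 0c
byte 4: eb XOR 21 = ca
byte 5: 76 XOR 73 = 05
byte 6: 10 XOR 7e = 6e

31917f0cca056e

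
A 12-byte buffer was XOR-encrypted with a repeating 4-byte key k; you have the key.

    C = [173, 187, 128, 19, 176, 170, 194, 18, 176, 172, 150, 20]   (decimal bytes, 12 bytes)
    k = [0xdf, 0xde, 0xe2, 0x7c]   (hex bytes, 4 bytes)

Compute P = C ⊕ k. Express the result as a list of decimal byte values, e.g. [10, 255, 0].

The 4-byte key repeats, so the effective keystream is df de e2 7c df de e2 7c df de e2 7c.
byte 0: 10101101 XOR 11011111 = 01110010
byte 1: 10111011 XOR 11011110 = 01100101
byte 2: 10000000 XOR 11100010 = 01100010
byte 3: 00010011 XOR 01111100 = 01101111
byte 4: 10110000 XOR 11011111 = 01101111
byte 5: 10101010 XOR 11011110 = 01110100
byte 6: 11000010 XOR 11100010 = 00100000
byte 7: 00010010 XOR 01111100 = 01101110
byte 8: 10110000 XOR 11011111 = 01101111
byte 9: 10101100 XOR 11011110 = 01110010
byte 10: 10010110 XOR 11100010 = 01110100
byte 11: 00010100 XOR 01111100 = 01101000

[114, 101, 98, 111, 111, 116, 32, 110, 111, 114, 116, 104]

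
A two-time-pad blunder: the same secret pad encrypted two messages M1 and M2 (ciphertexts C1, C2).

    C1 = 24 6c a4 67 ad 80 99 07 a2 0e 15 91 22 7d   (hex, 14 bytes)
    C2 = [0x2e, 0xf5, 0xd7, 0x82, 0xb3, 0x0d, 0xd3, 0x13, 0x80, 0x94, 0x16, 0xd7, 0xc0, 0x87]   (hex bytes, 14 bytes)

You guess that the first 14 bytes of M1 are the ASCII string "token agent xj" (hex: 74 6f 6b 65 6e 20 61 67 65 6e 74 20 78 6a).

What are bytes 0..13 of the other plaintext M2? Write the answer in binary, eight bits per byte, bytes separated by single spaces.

First, C1 ⊕ C2 = (M1 ⊕ K) ⊕ (M2 ⊕ K) = M1 ⊕ M2, so the key drops out. Then M2 = (M1 ⊕ M2) ⊕ M1 over the first 14 bytes.
byte 0: (24 XOR 2e) XOR 74 = 0a XOR 74 = 7e
byte 1: (6c XOR f5) XOR 6f = 99 XOR 6f = f6
byte 2: (a4 XOR d7) XOR 6b = 73 XOR 6b = 18
byte 3: (67 XOR 82) XOR 65 = e5 XOR 65 = 80
byte 4: (ad XOR b3) XOR 6e = 1e XOR 6e = 70
byte 5: (80 XOR 0d) XOR 20 = 8d XOR 20 = ad
byte 6: (99 XOR d3) XOR 61 = 4a XOR 61 = 2b
byte 7: (07 XOR 13) XOR 67 = 14 XOR 67 = 73
byte 8: (a2 XOR 80) XOR 65 = 22 XOR 65 = 47
byte 9: (0e XOR 94) XOR 6e = 9a XOR 6e = f4
byte 10: (15 XOR 16) XOR 74 = 03 XOR 74 = 77
byte 11: (91 XOR d7) XOR 20 = 46 XOR 20 = 66
byte 12: (22 XOR c0) XOR 78 = e2 XOR 78 = 9a
byte 13: (7d XOR 87) XOR 6a = fa XOR 6a = 90

01111110 11110110 00011000 10000000 01110000 10101101 00101011 01110011 01000111 11110100 01110111 01100110 10011010 10010000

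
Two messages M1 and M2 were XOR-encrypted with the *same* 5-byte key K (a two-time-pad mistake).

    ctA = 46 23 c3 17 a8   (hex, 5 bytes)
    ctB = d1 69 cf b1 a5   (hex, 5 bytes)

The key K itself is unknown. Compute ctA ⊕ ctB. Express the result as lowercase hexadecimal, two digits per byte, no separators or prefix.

974a0ca60d

ctA ⊕ ctB = (M1 ⊕ K) ⊕ (M2 ⊕ K) = M1 ⊕ M2 — the shared key cancels under XOR.
46 xor d1 = 97
23 xor 69 = 4a
c3 xor cf = 0c
17 xor b1 = a6
a8 xor a5 = 0d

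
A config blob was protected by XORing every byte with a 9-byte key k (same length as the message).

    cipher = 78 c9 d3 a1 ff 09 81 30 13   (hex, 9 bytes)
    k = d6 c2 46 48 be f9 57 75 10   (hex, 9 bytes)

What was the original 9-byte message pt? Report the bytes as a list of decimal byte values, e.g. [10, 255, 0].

[174, 11, 149, 233, 65, 240, 214, 69, 3]

XOR is its own inverse, so applying the key byte-wise gives the result directly.
byte 0: 120 ^ 214 = 174
byte 1: 201 ^ 194 =  11
byte 2: 211 ^  70 = 149
byte 3: 161 ^  72 = 233
byte 4: 255 ^ 190 =  65
byte 5:   9 ^ 249 = 240
byte 6: 129 ^  87 = 214
byte 7:  48 ^ 117 =  69
byte 8:  19 ^  16 =   3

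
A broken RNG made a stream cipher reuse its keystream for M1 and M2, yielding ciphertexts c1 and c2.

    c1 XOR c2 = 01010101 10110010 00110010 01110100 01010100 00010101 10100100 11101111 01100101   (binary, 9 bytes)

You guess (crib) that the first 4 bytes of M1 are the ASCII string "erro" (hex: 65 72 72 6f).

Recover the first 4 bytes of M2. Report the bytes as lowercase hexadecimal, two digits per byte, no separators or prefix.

Since c1 ⊕ c2 = M1 ⊕ M2, XORing with the guessed M1 bytes yields the corresponding M2 bytes: M2 = (c1 ⊕ c2) ⊕ M1.
byte 0:  85 xor 101 =  48
byte 1: 178 xor 114 = 192
byte 2:  50 xor 114 =  64
byte 3: 116 xor 111 =  27

30c0401b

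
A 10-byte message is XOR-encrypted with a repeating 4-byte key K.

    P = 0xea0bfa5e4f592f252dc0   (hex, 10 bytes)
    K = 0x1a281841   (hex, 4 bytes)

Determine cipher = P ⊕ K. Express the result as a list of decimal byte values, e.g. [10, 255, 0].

[240, 35, 226, 31, 85, 113, 55, 100, 55, 232]

The 4-byte key repeats, so the effective keystream is 1a 28 18 41 1a 28 18 41 1a 28.
byte 0: ea ^ 1a = f0
byte 1: 0b ^ 28 = 23
byte 2: fa ^ 18 = e2
byte 3: 5e ^ 41 = 1f
byte 4: 4f ^ 1a = 55
byte 5: 59 ^ 28 = 71
byte 6: 2f ^ 18 = 37
byte 7: 25 ^ 41 = 64
byte 8: 2d ^ 1a = 37
byte 9: c0 ^ 28 = e8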